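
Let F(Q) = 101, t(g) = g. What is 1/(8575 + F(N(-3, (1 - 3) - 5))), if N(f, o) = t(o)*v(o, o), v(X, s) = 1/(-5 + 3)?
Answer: 1/8676 ≈ 0.00011526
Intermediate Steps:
v(X, s) = -1/2 (v(X, s) = 1/(-2) = -1/2)
N(f, o) = -o/2 (N(f, o) = o*(-1/2) = -o/2)
1/(8575 + F(N(-3, (1 - 3) - 5))) = 1/(8575 + 101) = 1/8676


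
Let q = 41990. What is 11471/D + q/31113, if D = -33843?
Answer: 354723449/350985753 ≈ 1.0106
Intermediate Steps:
11471/D + q/31113 = 11471/(-33843) + 41990/31113 = 11471*(-1/33843) + 41990*(1/31113) = -11471/33843 + 41990/31113 = 354723449/350985753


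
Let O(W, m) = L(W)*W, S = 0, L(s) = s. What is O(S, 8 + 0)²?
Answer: 0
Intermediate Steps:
O(W, m) = W² (O(W, m) = W*W = W²)
O(S, 8 + 0)² = (0²)² = 0² = 0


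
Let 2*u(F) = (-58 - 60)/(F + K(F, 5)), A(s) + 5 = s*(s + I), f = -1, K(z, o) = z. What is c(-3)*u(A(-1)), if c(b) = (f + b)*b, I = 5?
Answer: 118/3 ≈ 39.333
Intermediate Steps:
c(b) = b*(-1 + b) (c(b) = (-1 + b)*b = b*(-1 + b))
A(s) = -5 + s*(5 + s) (A(s) = -5 + s*(s + 5) = -5 + s*(5 + s))
u(F) = -59/(2*F) (u(F) = ((-58 - 60)/(F + F))/2 = (-118*1/(2*F))/2 = (-59/F)/2 = -59/(2*F))
c(-3)*u(A(-1)) = (-3*(-1 - 3))*(-59/(2*(-5 + (-1)² + 5*(-1)))) = (-3*(-4))*(-59/(2*(-5 + 1 - 5))) = 12*(-59/2/(-9)) = 12*(-59/2*(-⅑)) = 12*(59/18) = 118/3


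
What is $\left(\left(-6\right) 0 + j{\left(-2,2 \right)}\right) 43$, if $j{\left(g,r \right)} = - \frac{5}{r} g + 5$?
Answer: $430$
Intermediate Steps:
$j{\left(g,r \right)} = 5 - \frac{5 g}{r}$ ($j{\left(g,r \right)} = - \frac{5 g}{r} + 5 = 5 - \frac{5 g}{r}$)
$\left(\left(-6\right) 0 + j{\left(-2,2 \right)}\right) 43 = \left(\left(-6\right) 0 + \left(5 - - \frac{10}{2}\right)\right) 43 = \left(0 + \left(5 - \left(-10\right) \frac{1}{2}\right)\right) 43 = \left(0 + \left(5 + 5\right)\right) 43 = \left(0 + 10\right) 43 = 10 \cdot 43 = 430$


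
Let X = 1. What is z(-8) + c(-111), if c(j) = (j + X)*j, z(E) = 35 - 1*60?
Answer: 12185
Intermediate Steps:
z(E) = -25 (z(E) = 35 - 60 = -25)
c(j) = j*(1 + j) (c(j) = (j + 1)*j = (1 + j)*j = j*(1 + j))
z(-8) + c(-111) = -25 - 111*(1 - 111) = -25 - 111*(-110) = -25 + 12210 = 12185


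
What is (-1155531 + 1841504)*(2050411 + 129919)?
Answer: 1495647511090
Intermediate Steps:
(-1155531 + 1841504)*(2050411 + 129919) = 685973*2180330 = 1495647511090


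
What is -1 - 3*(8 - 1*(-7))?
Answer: -46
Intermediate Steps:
-1 - 3*(8 - 1*(-7)) = -1 - 3*(8 + 7) = -1 - 3*15 = -1 - 45 = -46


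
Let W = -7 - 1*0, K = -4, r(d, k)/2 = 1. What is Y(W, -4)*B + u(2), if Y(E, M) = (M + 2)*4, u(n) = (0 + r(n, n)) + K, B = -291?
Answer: 2326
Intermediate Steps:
r(d, k) = 2 (r(d, k) = 2*1 = 2)
W = -7 (W = -7 + 0 = -7)
u(n) = -2 (u(n) = (0 + 2) - 4 = 2 - 4 = -2)
Y(E, M) = 8 + 4*M (Y(E, M) = (2 + M)*4 = 8 + 4*M)
Y(W, -4)*B + u(2) = (8 + 4*(-4))*(-291) - 2 = (8 - 16)*(-291) - 2 = -8*(-291) - 2 = 2328 - 2 = 2326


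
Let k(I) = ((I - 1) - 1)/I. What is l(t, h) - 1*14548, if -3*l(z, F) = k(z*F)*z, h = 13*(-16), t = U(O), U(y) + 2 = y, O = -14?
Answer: -4537313/312 ≈ -14543.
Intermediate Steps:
U(y) = -2 + y
t = -16 (t = -2 - 14 = -16)
k(I) = (-2 + I)/I (k(I) = ((-1 + I) - 1)/I = (-2 + I)/I)
h = -208
l(z, F) = -(-2 + F*z)/(3*F) (l(z, F) = -(-2 + z*F)/((z*F))*z/3 = -(-2 + F*z)/((F*z))*z/3 = -(1/(F*z))*(-2 + F*z)*z/3 = -(-2 + F*z)/(F*z)*z/3 = -(-2 + F*z)/(3*F))
l(t, h) - 1*14548 = (1/3)*(2 - 1*(-208)*(-16))/(-208) - 1*14548 = (1/3)*(-1/208)*(2 - 3328) - 14548 = (1/3)*(-1/208)*(-3326) - 14548 = 1663/312 - 14548 = -4537313/312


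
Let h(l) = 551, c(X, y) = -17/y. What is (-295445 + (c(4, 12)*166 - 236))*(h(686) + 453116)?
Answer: -805484397499/6 ≈ -1.3425e+11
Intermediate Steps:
(-295445 + (c(4, 12)*166 - 236))*(h(686) + 453116) = (-295445 + (-17/12*166 - 236))*(551 + 453116) = (-295445 + (-17*1/12*166 - 236))*453667 = (-295445 + (-17/12*166 - 236))*453667 = (-295445 + (-1411/6 - 236))*453667 = (-295445 - 2827/6)*453667 = -1775497/6*453667 = -805484397499/6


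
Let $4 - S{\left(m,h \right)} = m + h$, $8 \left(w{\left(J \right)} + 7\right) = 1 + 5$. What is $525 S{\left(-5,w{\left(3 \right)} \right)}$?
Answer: $\frac{32025}{4} \approx 8006.3$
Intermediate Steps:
$w{\left(J \right)} = - \frac{25}{4}$ ($w{\left(J \right)} = -7 + \frac{1 + 5}{8} = -7 + \frac{1}{8} \cdot 6 = -7 + \frac{3}{4} = - \frac{25}{4}$)
$S{\left(m,h \right)} = 4 - h - m$ ($S{\left(m,h \right)} = 4 - \left(m + h\right) = 4 - \left(h + m\right) = 4 - h - m$)
$525 S{\left(-5,w{\left(3 \right)} \right)} = 525 \left(4 - - \frac{25}{4} - -5\right) = 525 \left(4 + \frac{25}{4} + 5\right) = 525 \cdot \frac{61}{4} = \frac{32025}{4}$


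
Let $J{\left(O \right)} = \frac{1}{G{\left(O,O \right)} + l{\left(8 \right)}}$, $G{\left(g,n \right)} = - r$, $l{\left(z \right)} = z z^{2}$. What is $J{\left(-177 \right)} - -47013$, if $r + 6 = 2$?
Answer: $\frac{24258709}{516} \approx 47013.0$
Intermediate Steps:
$l{\left(z \right)} = z^{3}$
$r = -4$ ($r = -6 + 2 = -4$)
$G{\left(g,n \right)} = 4$ ($G{\left(g,n \right)} = \left(-1\right) \left(-4\right) = 4$)
$J{\left(O \right)} = \frac{1}{516}$ ($J{\left(O \right)} = \frac{1}{4 + 8^{3}} = \frac{1}{4 + 512} = \frac{1}{516}$)
$J{\left(-177 \right)} - -47013 = \frac{1}{516} - -47013 = \frac{1}{516} + 47013 = \frac{24258709}{516}$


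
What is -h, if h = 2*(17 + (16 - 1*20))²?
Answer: -338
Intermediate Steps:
h = 338 (h = 2*(17 + (16 - 20))² = 2*(17 - 4)² = 2*13² = 2*169 = 338)
-h = -1*338 = -338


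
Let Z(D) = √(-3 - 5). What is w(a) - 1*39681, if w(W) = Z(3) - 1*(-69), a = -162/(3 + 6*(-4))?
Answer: -39612 + 2*I*√2 ≈ -39612.0 + 2.8284*I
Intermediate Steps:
a = 54/7 (a = -162/(3 - 24) = -162/(-21) = -162*(-1/21) = 54/7 ≈ 7.7143)
Z(D) = 2*I*√2 (Z(D) = √(-8) = 2*I*√2)
w(W) = 69 + 2*I*√2 (w(W) = 2*I*√2 - 1*(-69) = 2*I*√2 + 69 = 69 + 2*I*√2)
w(a) - 1*39681 = (69 + 2*I*√2) - 1*39681 = (69 + 2*I*√2) - 39681 = -39612 + 2*I*√2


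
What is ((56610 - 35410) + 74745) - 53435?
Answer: 42510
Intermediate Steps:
((56610 - 35410) + 74745) - 53435 = (21200 + 74745) - 53435 = 95945 - 53435 = 42510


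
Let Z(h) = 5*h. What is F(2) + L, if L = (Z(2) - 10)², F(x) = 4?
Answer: 4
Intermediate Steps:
L = 0 (L = (5*2 - 10)² = (10 - 10)² = 0² = 0)
F(2) + L = 4 + 0 = 4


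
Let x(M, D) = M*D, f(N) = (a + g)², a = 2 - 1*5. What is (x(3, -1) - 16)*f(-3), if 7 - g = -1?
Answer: -475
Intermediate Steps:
a = -3 (a = 2 - 5 = -3)
g = 8 (g = 7 - 1*(-1) = 7 + 1 = 8)
f(N) = 25 (f(N) = (-3 + 8)² = 5² = 25)
x(M, D) = D*M
(x(3, -1) - 16)*f(-3) = (-1*3 - 16)*25 = (-3 - 16)*25 = -19*25 = -475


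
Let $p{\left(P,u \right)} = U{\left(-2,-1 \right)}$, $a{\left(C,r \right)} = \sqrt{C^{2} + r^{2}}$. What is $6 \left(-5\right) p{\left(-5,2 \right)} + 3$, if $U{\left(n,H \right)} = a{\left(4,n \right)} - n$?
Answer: $-57 - 60 \sqrt{5} \approx -191.16$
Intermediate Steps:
$U{\left(n,H \right)} = \sqrt{16 + n^{2}} - n$ ($U{\left(n,H \right)} = \sqrt{4^{2} + n^{2}} - n = \sqrt{16 + n^{2}} - n$)
$p{\left(P,u \right)} = 2 + 2 \sqrt{5}$ ($p{\left(P,u \right)} = \sqrt{16 + \left(-2\right)^{2}} - -2 = \sqrt{16 + 4} + 2 = \sqrt{20} + 2 = 2 \sqrt{5} + 2 = 2 + 2 \sqrt{5}$)
$6 \left(-5\right) p{\left(-5,2 \right)} + 3 = 6 \left(-5\right) \left(2 + 2 \sqrt{5}\right) + 3 = - 30 \left(2 + 2 \sqrt{5}\right) + 3 = \left(-60 - 60 \sqrt{5}\right) + 3 = -57 - 60 \sqrt{5}$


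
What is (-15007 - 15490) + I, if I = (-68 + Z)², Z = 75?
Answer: -30448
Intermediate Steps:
I = 49 (I = (-68 + 75)² = 7² = 49)
(-15007 - 15490) + I = (-15007 - 15490) + 49 = -30497 + 49 = -30448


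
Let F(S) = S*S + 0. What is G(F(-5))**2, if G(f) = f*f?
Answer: 390625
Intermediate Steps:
F(S) = S**2 (F(S) = S**2 + 0 = S**2)
G(f) = f**2
G(F(-5))**2 = (((-5)**2)**2)**2 = (25**2)**2 = 625**2 = 390625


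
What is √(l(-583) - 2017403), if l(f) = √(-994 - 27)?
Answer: √(-2017403 + I*√1021) ≈ 0.01 + 1420.4*I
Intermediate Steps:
l(f) = I*√1021 (l(f) = √(-1021) = I*√1021)
√(l(-583) - 2017403) = √(I*√1021 - 2017403) = √(-2017403 + I*√1021)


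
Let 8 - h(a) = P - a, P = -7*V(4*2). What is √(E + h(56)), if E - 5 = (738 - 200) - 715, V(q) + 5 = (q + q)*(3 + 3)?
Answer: 23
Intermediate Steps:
V(q) = -5 + 12*q (V(q) = -5 + (q + q)*(3 + 3) = -5 + (2*q)*6 = -5 + 12*q)
E = -172 (E = 5 + ((738 - 200) - 715) = 5 + (538 - 715) = 5 - 177 = -172)
P = -637 (P = -7*(-5 + 12*(4*2)) = -7*(-5 + 12*8) = -7*(-5 + 96) = -7*91 = -637)
h(a) = 645 + a (h(a) = 8 - (-637 - a) = 8 + (637 + a) = 645 + a)
√(E + h(56)) = √(-172 + (645 + 56)) = √(-172 + 701) = √529 = 23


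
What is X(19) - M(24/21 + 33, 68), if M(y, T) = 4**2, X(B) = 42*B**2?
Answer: 15146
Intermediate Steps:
M(y, T) = 16
X(19) - M(24/21 + 33, 68) = 42*19**2 - 1*16 = 42*361 - 16 = 15162 - 16 = 15146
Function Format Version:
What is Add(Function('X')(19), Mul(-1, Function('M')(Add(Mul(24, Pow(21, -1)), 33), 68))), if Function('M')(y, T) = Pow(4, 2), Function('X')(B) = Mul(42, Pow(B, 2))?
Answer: 15146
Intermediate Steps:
Function('M')(y, T) = 16
Add(Function('X')(19), Mul(-1, Function('M')(Add(Mul(24, Pow(21, -1)), 33), 68))) = Add(Mul(42, Pow(19, 2)), Mul(-1, 16)) = Add(Mul(42, 361), -16) = Add(15162, -16) = 15146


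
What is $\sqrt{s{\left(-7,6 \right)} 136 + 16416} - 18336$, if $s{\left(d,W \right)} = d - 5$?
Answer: $-18336 + 8 \sqrt{231} \approx -18214.0$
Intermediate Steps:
$s{\left(d,W \right)} = -5 + d$ ($s{\left(d,W \right)} = d - 5 = -5 + d$)
$\sqrt{s{\left(-7,6 \right)} 136 + 16416} - 18336 = \sqrt{\left(-5 - 7\right) 136 + 16416} - 18336 = \sqrt{\left(-12\right) 136 + 16416} - 18336 = \sqrt{-1632 + 16416} - 18336 = \sqrt{14784} - 18336 = 8 \sqrt{231} - 18336 = -18336 + 8 \sqrt{231}$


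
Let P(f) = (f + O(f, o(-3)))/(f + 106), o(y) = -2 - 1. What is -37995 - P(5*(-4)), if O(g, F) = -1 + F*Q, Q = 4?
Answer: -3267537/86 ≈ -37995.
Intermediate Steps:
o(y) = -3
O(g, F) = -1 + 4*F (O(g, F) = -1 + F*4 = -1 + 4*F)
P(f) = (-13 + f)/(106 + f) (P(f) = (f + (-1 + 4*(-3)))/(f + 106) = (f + (-1 - 12))/(106 + f) = (f - 13)/(106 + f) = (-13 + f)/(106 + f))
-37995 - P(5*(-4)) = -37995 - (-13 + 5*(-4))/(106 + 5*(-4)) = -37995 - (-13 - 20)/(106 - 20) = -37995 - (-33)/86 = -37995 - 1*(-33/86) = -37995 + 33/86 = -3267537/86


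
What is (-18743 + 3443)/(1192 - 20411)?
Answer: 15300/19219 ≈ 0.79609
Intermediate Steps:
(-18743 + 3443)/(1192 - 20411) = -15300/(-19219) = -15300*(-1/19219) = 15300/19219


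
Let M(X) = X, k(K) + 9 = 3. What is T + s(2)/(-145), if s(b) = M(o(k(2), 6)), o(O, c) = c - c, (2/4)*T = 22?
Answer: 44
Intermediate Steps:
T = 44 (T = 2*22 = 44)
k(K) = -6 (k(K) = -9 + 3 = -6)
o(O, c) = 0
s(b) = 0
T + s(2)/(-145) = 44 + 0/(-145) = 44 + 0*(-1/145) = 44 + 0 = 44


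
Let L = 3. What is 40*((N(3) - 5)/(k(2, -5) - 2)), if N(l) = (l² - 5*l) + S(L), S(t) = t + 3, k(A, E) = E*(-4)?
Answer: -100/9 ≈ -11.111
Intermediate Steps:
k(A, E) = -4*E
S(t) = 3 + t
N(l) = 6 + l² - 5*l (N(l) = (l² - 5*l) + (3 + 3) = (l² - 5*l) + 6 = 6 + l² - 5*l)
40*((N(3) - 5)/(k(2, -5) - 2)) = 40*(((6 + 3² - 5*3) - 5)/(-4*(-5) - 2)) = 40*(((6 + 9 - 15) - 5)/(20 - 2)) = 40*((0 - 5)/18) = 40*(-5*1/18) = 40*(-5/18) = -100/9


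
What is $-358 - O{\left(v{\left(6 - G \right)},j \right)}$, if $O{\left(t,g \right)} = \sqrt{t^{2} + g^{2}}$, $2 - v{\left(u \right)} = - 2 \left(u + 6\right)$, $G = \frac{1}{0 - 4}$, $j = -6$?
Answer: $-358 - \frac{\sqrt{2953}}{2} \approx -385.17$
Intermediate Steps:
$G = - \frac{1}{4}$ ($G = \frac{1}{-4} = - \frac{1}{4} \approx -0.25$)
$v{\left(u \right)} = 14 + 2 u$ ($v{\left(u \right)} = 2 - - 2 \left(u + 6\right) = 2 - - 2 \left(6 + u\right) = 2 - \left(-12 - 2 u\right) = 2 + \left(12 + 2 u\right) = 14 + 2 u$)
$O{\left(t,g \right)} = \sqrt{g^{2} + t^{2}}$
$-358 - O{\left(v{\left(6 - G \right)},j \right)} = -358 - \sqrt{\left(-6\right)^{2} + \left(14 + 2 \left(6 - - \frac{1}{4}\right)\right)^{2}} = -358 - \sqrt{36 + \left(14 + 2 \left(6 + \frac{1}{4}\right)\right)^{2}} = -358 - \sqrt{36 + \left(14 + 2 \cdot \frac{25}{4}\right)^{2}} = -358 - \sqrt{36 + \left(14 + \frac{25}{2}\right)^{2}} = -358 - \sqrt{36 + \left(\frac{53}{2}\right)^{2}} = -358 - \sqrt{36 + \frac{2809}{4}} = -358 - \sqrt{\frac{2953}{4}} = -358 - \frac{\sqrt{2953}}{2}$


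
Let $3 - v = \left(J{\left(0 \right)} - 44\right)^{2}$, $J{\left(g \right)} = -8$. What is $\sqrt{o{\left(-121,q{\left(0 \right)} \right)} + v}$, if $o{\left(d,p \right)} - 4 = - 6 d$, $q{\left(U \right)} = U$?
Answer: $3 i \sqrt{219} \approx 44.396 i$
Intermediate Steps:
$o{\left(d,p \right)} = 4 - 6 d$
$v = -2701$ ($v = 3 - \left(-8 - 44\right)^{2} = 3 - \left(-52\right)^{2} = 3 - 2704 = -2701$)
$\sqrt{o{\left(-121,q{\left(0 \right)} \right)} + v} = \sqrt{\left(4 - -726\right) - 2701} = \sqrt{\left(4 + 726\right) - 2701} = \sqrt{730 - 2701} = \sqrt{-1971} = 3 i \sqrt{219}$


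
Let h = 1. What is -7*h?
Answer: -7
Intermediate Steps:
-7*h = -7*1 = -7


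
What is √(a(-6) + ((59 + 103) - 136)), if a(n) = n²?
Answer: √62 ≈ 7.8740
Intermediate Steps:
√(a(-6) + ((59 + 103) - 136)) = √((-6)² + ((59 + 103) - 136)) = √(36 + (162 - 136)) = √(36 + 26) = √62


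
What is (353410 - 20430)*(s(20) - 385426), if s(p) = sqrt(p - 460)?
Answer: -128339149480 + 665960*I*sqrt(110) ≈ -1.2834e+11 + 6.9846e+6*I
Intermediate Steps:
s(p) = sqrt(-460 + p)
(353410 - 20430)*(s(20) - 385426) = (353410 - 20430)*(sqrt(-460 + 20) - 385426) = 332980*(sqrt(-440) - 385426) = 332980*(2*I*sqrt(110) - 385426) = 332980*(-385426 + 2*I*sqrt(110)) = -128339149480 + 665960*I*sqrt(110)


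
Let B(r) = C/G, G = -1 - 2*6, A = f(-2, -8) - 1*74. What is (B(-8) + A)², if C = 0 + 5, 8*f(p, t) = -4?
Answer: 3790809/676 ≈ 5607.7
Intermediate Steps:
f(p, t) = -½ (f(p, t) = (⅛)*(-4) = -½)
C = 5
A = -149/2 (A = -½ - 1*74 = -½ - 74 = -149/2 ≈ -74.500)
G = -13 (G = -1 - 12 = -13)
B(r) = -5/13 (B(r) = 5/(-13) = 5*(-1/13) = -5/13)
(B(-8) + A)² = (-5/13 - 149/2)² = (-1947/26)² = 3790809/676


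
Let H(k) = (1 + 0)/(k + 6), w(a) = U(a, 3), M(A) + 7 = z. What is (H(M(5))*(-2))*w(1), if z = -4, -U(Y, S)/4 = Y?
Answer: -8/5 ≈ -1.6000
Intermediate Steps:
U(Y, S) = -4*Y
M(A) = -11 (M(A) = -7 - 4 = -11)
w(a) = -4*a
H(k) = 1/(6 + k)
(H(M(5))*(-2))*w(1) = (-2/(6 - 11))*(-4*1) = (-2/(-5))*(-4) = -⅕*(-2)*(-4) = (⅖)*(-4) = -8/5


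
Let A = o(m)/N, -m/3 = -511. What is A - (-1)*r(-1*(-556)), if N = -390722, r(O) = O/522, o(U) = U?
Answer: 108220603/101978442 ≈ 1.0612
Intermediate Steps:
m = 1533 (m = -3*(-511) = 1533)
r(O) = O/522 (r(O) = O*(1/522) = O/522)
A = -1533/390722 (A = 1533/(-390722) = 1533*(-1/390722) = -1533/390722 ≈ -0.0039235)
A - (-1)*r(-1*(-556)) = -1533/390722 - (-1)*(-1*(-556))/522 = -1533/390722 - (-1)*(1/522)*556 = -1533/390722 - (-1)*278/261 = -1533/390722 - 1*(-278/261) = -1533/390722 + 278/261 = 108220603/101978442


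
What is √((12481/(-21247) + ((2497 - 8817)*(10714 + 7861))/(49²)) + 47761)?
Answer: I*√1228467249764158/1041103 ≈ 33.666*I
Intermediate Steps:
√((12481/(-21247) + ((2497 - 8817)*(10714 + 7861))/(49²)) + 47761) = √((12481*(-1/21247) - 6320*18575/2401) + 47761) = √((-12481/21247 - 117394000*1/2401) + 47761) = √((-12481/21247 - 117394000/2401) + 47761) = √(-2494300284881/51014047 + 47761) = √(-57818386114/51014047) = I*√1228467249764158/1041103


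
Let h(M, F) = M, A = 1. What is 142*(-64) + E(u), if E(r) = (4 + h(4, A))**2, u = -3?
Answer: -9024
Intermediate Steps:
E(r) = 64 (E(r) = (4 + 4)**2 = 8**2 = 64)
142*(-64) + E(u) = 142*(-64) + 64 = -9088 + 64 = -9024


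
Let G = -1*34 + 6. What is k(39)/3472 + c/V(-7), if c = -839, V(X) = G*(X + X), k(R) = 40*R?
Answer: -20549/12152 ≈ -1.6910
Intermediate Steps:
G = -28 (G = -34 + 6 = -28)
V(X) = -56*X (V(X) = -28*(X + X) = -56*X)
k(39)/3472 + c/V(-7) = (40*39)/3472 - 839/((-56*(-7))) = 1560*(1/3472) - 839/392 = 195/434 - 839*1/392 = 195/434 - 839/392 = -20549/12152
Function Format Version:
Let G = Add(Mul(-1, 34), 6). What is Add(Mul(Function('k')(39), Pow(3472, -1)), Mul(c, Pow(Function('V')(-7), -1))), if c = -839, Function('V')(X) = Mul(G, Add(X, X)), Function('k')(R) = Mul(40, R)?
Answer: Rational(-20549, 12152) ≈ -1.6910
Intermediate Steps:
G = -28 (G = Add(-34, 6) = -28)
Function('V')(X) = Mul(-56, X) (Function('V')(X) = Mul(-28, Add(X, X)) = Mul(-28, Mul(2, X)) = Mul(-56, X))
Add(Mul(Function('k')(39), Pow(3472, -1)), Mul(c, Pow(Function('V')(-7), -1))) = Add(Mul(Mul(40, 39), Pow(3472, -1)), Mul(-839, Pow(Mul(-56, -7), -1))) = Add(Mul(1560, Rational(1, 3472)), Mul(-839, Pow(392, -1))) = Add(Rational(195, 434), Mul(-839, Rational(1, 392))) = Add(Rational(195, 434), Rational(-839, 392)) = Rational(-20549, 12152)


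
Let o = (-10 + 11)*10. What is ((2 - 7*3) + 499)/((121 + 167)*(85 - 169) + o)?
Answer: -240/12091 ≈ -0.019849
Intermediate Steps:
o = 10 (o = 1*10 = 10)
((2 - 7*3) + 499)/((121 + 167)*(85 - 169) + o) = ((2 - 7*3) + 499)/((121 + 167)*(85 - 169) + 10) = ((2 - 21) + 499)/(288*(-84) + 10) = (-19 + 499)/(-24192 + 10) = 480/(-24182) = 480*(-1/24182) = -240/12091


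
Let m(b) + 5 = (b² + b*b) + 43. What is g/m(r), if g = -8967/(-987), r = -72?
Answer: 427/489082 ≈ 0.00087306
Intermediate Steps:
g = 427/47 (g = -8967*(-1/987) = 427/47 ≈ 9.0851)
m(b) = 38 + 2*b² (m(b) = -5 + ((b² + b*b) + 43) = -5 + ((b² + b²) + 43) = -5 + (2*b² + 43) = -5 + (43 + 2*b²) = 38 + 2*b²)
g/m(r) = 427/(47*(38 + 2*(-72)²)) = 427/(47*(38 + 2*5184)) = 427/(47*(38 + 10368)) = (427/47)/10406 = (427/47)*(1/10406) = 427/489082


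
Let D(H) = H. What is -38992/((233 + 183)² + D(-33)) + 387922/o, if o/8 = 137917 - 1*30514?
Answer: 16808282999/74332757076 ≈ 0.22612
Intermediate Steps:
o = 859224 (o = 8*(137917 - 1*30514) = 8*(137917 - 30514) = 8*107403 = 859224)
-38992/((233 + 183)² + D(-33)) + 387922/o = -38992/((233 + 183)² - 33) + 387922/859224 = -38992/(416² - 33) + 387922*(1/859224) = -38992/(173056 - 33) + 193961/429612 = -38992/173023 + 193961/429612 = 16808282999/74332757076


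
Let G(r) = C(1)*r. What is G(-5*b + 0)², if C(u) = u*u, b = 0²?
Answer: 0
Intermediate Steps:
b = 0
C(u) = u²
G(r) = r (G(r) = 1²*r = 1*r = r)
G(-5*b + 0)² = (-5*0 + 0)² = (0 + 0)² = 0² = 0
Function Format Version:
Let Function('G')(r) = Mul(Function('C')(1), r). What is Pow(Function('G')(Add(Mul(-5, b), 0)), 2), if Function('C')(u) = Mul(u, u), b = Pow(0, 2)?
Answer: 0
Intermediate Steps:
b = 0
Function('C')(u) = Pow(u, 2)
Function('G')(r) = r (Function('G')(r) = Mul(Pow(1, 2), r) = Mul(1, r) = r)
Pow(Function('G')(Add(Mul(-5, b), 0)), 2) = Pow(Add(Mul(-5, 0), 0), 2) = Pow(Add(0, 0), 2) = Pow(0, 2) = 0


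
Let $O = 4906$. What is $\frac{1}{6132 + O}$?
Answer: $\frac{1}{11038} \approx 9.0596 \cdot 10^{-5}$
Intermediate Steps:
$\frac{1}{6132 + O} = \frac{1}{6132 + 4906} = \frac{1}{11038}$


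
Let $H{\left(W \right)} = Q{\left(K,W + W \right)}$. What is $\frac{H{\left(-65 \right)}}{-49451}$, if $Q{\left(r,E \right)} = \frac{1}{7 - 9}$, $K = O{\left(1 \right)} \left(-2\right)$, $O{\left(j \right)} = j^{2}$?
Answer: $\frac{1}{98902} \approx 1.0111 \cdot 10^{-5}$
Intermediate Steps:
$K = -2$ ($K = 1^{2} \left(-2\right) = 1 \left(-2\right) = -2$)
$Q{\left(r,E \right)} = - \frac{1}{2}$ ($Q{\left(r,E \right)} = \frac{1}{-2} = - \frac{1}{2}$)
$H{\left(W \right)} = - \frac{1}{2}$
$\frac{H{\left(-65 \right)}}{-49451} = - \frac{1}{2 \left(-49451\right)} = \left(- \frac{1}{2}\right) \left(- \frac{1}{49451}\right) = \frac{1}{98902}$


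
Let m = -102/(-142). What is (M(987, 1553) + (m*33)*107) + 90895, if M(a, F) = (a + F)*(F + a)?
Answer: 464697226/71 ≈ 6.5450e+6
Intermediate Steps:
M(a, F) = (F + a)**2 (M(a, F) = (F + a)*(F + a) = (F + a)**2)
m = 51/71 (m = -102*(-1/142) = 51/71 ≈ 0.71831)
(M(987, 1553) + (m*33)*107) + 90895 = ((1553 + 987)**2 + ((51/71)*33)*107) + 90895 = (2540**2 + (1683/71)*107) + 90895 = (6451600 + 180081/71) + 90895 = 458243681/71 + 90895 = 464697226/71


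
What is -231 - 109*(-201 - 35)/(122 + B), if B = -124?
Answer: -13093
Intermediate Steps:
-231 - 109*(-201 - 35)/(122 + B) = -231 - 109*(-201 - 35)/(122 - 124) = -231 - (-25724)/(-2) = -231 - (-25724)*(-1)/2 = -231 - 109*118 = -231 - 12862 = -13093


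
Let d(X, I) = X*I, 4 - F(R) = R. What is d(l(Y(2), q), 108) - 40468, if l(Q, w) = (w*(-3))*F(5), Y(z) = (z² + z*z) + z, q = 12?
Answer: -36580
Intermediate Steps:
F(R) = 4 - R
Y(z) = z + 2*z² (Y(z) = (z² + z²) + z = 2*z² + z = z + 2*z²)
l(Q, w) = 3*w (l(Q, w) = (w*(-3))*(4 - 1*5) = (-3*w)*(4 - 5) = -3*w*(-1) = 3*w)
d(X, I) = I*X
d(l(Y(2), q), 108) - 40468 = 108*(3*12) - 40468 = 108*36 - 40468 = 3888 - 40468 = -36580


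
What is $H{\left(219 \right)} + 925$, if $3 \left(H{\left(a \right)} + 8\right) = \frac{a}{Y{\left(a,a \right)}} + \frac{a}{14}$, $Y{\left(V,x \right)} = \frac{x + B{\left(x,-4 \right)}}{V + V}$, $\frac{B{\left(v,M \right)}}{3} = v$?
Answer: $\frac{6711}{7} \approx 958.71$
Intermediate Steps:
$B{\left(v,M \right)} = 3 v$
$Y{\left(V,x \right)} = \frac{2 x}{V}$ ($Y{\left(V,x \right)} = \frac{x + 3 x}{V + V} = \frac{4 x}{2 V} = 4 x \frac{1}{2 V} = \frac{2 x}{V}$)
$H{\left(a \right)} = -8 + \frac{4 a}{21}$ ($H{\left(a \right)} = -8 + \frac{\frac{a}{2 a \frac{1}{a}} + \frac{a}{14}}{3} = -8 + \frac{\frac{a}{2} + a \frac{1}{14}}{3} = -8 + \frac{a \frac{1}{2} + \frac{a}{14}}{3} = -8 + \frac{\frac{a}{2} + \frac{a}{14}}{3} = -8 + \frac{\frac{4}{7} a}{3} = -8 + \frac{4 a}{21}$)
$H{\left(219 \right)} + 925 = \left(-8 + \frac{4}{21} \cdot 219\right) + 925 = \left(-8 + \frac{292}{7}\right) + 925 = \frac{236}{7} + 925 = \frac{6711}{7}$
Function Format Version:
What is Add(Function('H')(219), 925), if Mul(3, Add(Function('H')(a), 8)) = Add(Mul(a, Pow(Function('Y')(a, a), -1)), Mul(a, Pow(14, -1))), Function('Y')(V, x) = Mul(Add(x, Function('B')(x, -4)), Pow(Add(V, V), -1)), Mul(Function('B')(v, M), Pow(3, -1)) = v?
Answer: Rational(6711, 7) ≈ 958.71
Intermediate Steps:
Function('B')(v, M) = Mul(3, v)
Function('Y')(V, x) = Mul(2, x, Pow(V, -1)) (Function('Y')(V, x) = Mul(Add(x, Mul(3, x)), Pow(Add(V, V), -1)) = Mul(Mul(4, x), Pow(Mul(2, V), -1)) = Mul(Mul(4, x), Mul(Rational(1, 2), Pow(V, -1))) = Mul(2, x, Pow(V, -1)))
Function('H')(a) = Add(-8, Mul(Rational(4, 21), a)) (Function('H')(a) = Add(-8, Mul(Rational(1, 3), Add(Mul(a, Pow(Mul(2, a, Pow(a, -1)), -1)), Mul(a, Pow(14, -1))))) = Add(-8, Mul(Rational(1, 3), Add(Mul(a, Pow(2, -1)), Mul(a, Rational(1, 14))))) = Add(-8, Mul(Rational(1, 3), Add(Mul(a, Rational(1, 2)), Mul(Rational(1, 14), a)))) = Add(-8, Mul(Rational(1, 3), Add(Mul(Rational(1, 2), a), Mul(Rational(1, 14), a)))) = Add(-8, Mul(Rational(1, 3), Mul(Rational(4, 7), a))) = Add(-8, Mul(Rational(4, 21), a)))
Add(Function('H')(219), 925) = Add(Add(-8, Mul(Rational(4, 21), 219)), 925) = Add(Add(-8, Rational(292, 7)), 925) = Add(Rational(236, 7), 925) = Rational(6711, 7)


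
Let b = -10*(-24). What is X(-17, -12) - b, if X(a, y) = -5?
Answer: -245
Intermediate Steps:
b = 240
X(-17, -12) - b = -5 - 1*240 = -5 - 240 = -245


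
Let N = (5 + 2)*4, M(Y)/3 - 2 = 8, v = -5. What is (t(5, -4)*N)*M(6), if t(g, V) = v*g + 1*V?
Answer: -24360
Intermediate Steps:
M(Y) = 30 (M(Y) = 6 + 3*8 = 6 + 24 = 30)
N = 28 (N = 7*4 = 28)
t(g, V) = V - 5*g (t(g, V) = -5*g + 1*V = -5*g + V = V - 5*g)
(t(5, -4)*N)*M(6) = ((-4 - 5*5)*28)*30 = ((-4 - 25)*28)*30 = -29*28*30 = -812*30 = -24360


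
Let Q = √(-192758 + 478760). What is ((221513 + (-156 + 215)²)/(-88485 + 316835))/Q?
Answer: 37499*√31778/3628253150 ≈ 0.0018424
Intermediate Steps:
Q = 3*√31778 (Q = √286002 = 3*√31778 ≈ 534.79)
((221513 + (-156 + 215)²)/(-88485 + 316835))/Q = ((221513 + (-156 + 215)²)/(-88485 + 316835))/((3*√31778)) = ((221513 + 59²)/228350)*(√31778/95334) = ((221513 + 3481)*(1/228350))*(√31778/95334) = (224994*(1/228350))*(√31778/95334) = 112497*(√31778/95334)/114175 = 37499*√31778/3628253150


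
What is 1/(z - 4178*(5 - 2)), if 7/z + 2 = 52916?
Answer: -52914/663224069 ≈ -7.9783e-5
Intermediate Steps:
z = 7/52914 (z = 7/(-2 + 52916) = 7/52914 ≈ 0.00013229)
1/(z - 4178*(5 - 2)) = 1/(7/52914 - 4178*(5 - 2)) = 1/(7/52914 - 4178*3) = 1/(7/52914 - 12534) = 1/(-663224069/52914) = -52914/663224069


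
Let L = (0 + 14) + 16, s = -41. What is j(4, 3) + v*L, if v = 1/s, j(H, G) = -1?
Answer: -71/41 ≈ -1.7317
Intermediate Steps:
L = 30 (L = 14 + 16 = 30)
v = -1/41 (v = 1/(-41) = -1/41 ≈ -0.024390)
j(4, 3) + v*L = -1 - 1/41*30 = -1 - 30/41 = -71/41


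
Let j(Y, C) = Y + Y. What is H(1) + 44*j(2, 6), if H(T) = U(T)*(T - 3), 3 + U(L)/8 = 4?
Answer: 160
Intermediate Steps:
j(Y, C) = 2*Y
U(L) = 8 (U(L) = -24 + 8*4 = -24 + 32 = 8)
H(T) = -24 + 8*T (H(T) = 8*(T - 3) = 8*(-3 + T) = -24 + 8*T)
H(1) + 44*j(2, 6) = (-24 + 8*1) + 44*(2*2) = (-24 + 8) + 44*4 = -16 + 176 = 160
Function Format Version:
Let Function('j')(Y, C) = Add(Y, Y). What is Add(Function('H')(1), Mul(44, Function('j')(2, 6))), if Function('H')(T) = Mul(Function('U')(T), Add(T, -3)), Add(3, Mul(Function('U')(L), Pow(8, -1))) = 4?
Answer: 160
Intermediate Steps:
Function('j')(Y, C) = Mul(2, Y)
Function('U')(L) = 8 (Function('U')(L) = Add(-24, Mul(8, 4)) = Add(-24, 32) = 8)
Function('H')(T) = Add(-24, Mul(8, T)) (Function('H')(T) = Mul(8, Add(T, -3)) = Mul(8, Add(-3, T)) = Add(-24, Mul(8, T)))
Add(Function('H')(1), Mul(44, Function('j')(2, 6))) = Add(Add(-24, Mul(8, 1)), Mul(44, Mul(2, 2))) = Add(Add(-24, 8), Mul(44, 4)) = Add(-16, 176) = 160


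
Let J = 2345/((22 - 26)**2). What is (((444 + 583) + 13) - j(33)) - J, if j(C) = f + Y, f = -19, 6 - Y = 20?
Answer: 14823/16 ≈ 926.44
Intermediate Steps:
Y = -14 (Y = 6 - 1*20 = 6 - 20 = -14)
j(C) = -33 (j(C) = -19 - 14 = -33)
J = 2345/16 (J = 2345/((-4)**2) = 2345/16 ≈ 146.56)
(((444 + 583) + 13) - j(33)) - J = (((444 + 583) + 13) - 1*(-33)) - 1*2345/16 = ((1027 + 13) + 33) - 2345/16 = (1040 + 33) - 2345/16 = 1073 - 2345/16 = 14823/16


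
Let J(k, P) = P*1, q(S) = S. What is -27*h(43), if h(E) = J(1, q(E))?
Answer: -1161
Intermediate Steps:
J(k, P) = P
h(E) = E
-27*h(43) = -27*43 = -1161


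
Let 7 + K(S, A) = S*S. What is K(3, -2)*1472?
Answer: 2944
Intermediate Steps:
K(S, A) = -7 + S**2 (K(S, A) = -7 + S*S = -7 + S**2)
K(3, -2)*1472 = (-7 + 3**2)*1472 = (-7 + 9)*1472 = 2*1472 = 2944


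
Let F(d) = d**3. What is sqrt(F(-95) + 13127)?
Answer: 2*I*sqrt(211062) ≈ 918.83*I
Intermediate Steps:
sqrt(F(-95) + 13127) = sqrt((-95)**3 + 13127) = sqrt(-857375 + 13127) = sqrt(-844248) = 2*I*sqrt(211062)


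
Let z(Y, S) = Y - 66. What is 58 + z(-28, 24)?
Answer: -36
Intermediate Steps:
z(Y, S) = -66 + Y
58 + z(-28, 24) = 58 + (-66 - 28) = 58 - 94 = -36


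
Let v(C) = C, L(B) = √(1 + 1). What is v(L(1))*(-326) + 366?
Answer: 366 - 326*√2 ≈ -95.034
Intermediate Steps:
L(B) = √2
v(L(1))*(-326) + 366 = √2*(-326) + 366 = -326*√2 + 366 = 366 - 326*√2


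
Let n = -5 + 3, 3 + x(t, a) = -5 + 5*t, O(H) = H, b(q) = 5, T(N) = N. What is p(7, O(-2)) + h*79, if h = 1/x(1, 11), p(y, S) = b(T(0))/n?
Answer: -173/6 ≈ -28.833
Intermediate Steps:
x(t, a) = -8 + 5*t (x(t, a) = -3 + (-5 + 5*t) = -8 + 5*t)
n = -2
p(y, S) = -5/2 (p(y, S) = 5/(-2) = 5*(-½) = -5/2)
h = -⅓ (h = 1/(-8 + 5*1) = 1/(-8 + 5) = 1/(-3) = -⅓ ≈ -0.33333)
p(7, O(-2)) + h*79 = -5/2 - ⅓*79 = -5/2 - 79/3 = -173/6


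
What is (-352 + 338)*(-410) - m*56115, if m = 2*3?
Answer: -330950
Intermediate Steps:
m = 6
(-352 + 338)*(-410) - m*56115 = (-352 + 338)*(-410) - 6*56115 = -14*(-410) - 1*336690 = 5740 - 336690 = -330950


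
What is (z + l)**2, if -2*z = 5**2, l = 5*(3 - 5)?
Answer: 2025/4 ≈ 506.25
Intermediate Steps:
l = -10 (l = 5*(-2) = -10)
z = -25/2 (z = -1/2*5**2 = -1/2*25 = -25/2 ≈ -12.500)
(z + l)**2 = (-25/2 - 10)**2 = (-45/2)**2 = 2025/4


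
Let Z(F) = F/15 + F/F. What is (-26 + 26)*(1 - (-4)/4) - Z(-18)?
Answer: 1/5 ≈ 0.20000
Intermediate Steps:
Z(F) = 1 + F/15 (Z(F) = F*(1/15) + 1 = F/15 + 1 = 1 + F/15)
(-26 + 26)*(1 - (-4)/4) - Z(-18) = (-26 + 26)*(1 - (-4)/4) - (1 + (1/15)*(-18)) = 0*(1 - (-4)/4) - (1 - 6/5) = 0*(1 - 4*(-1/4)) - 1*(-1/5) = 0*(1 + 1) + 1/5 = 0*2 + 1/5 = 0 + 1/5 = 1/5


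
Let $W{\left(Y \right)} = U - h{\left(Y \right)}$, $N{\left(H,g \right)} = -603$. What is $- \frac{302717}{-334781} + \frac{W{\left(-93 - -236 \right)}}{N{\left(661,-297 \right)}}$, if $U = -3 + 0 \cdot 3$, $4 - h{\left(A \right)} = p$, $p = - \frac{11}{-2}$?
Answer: $\frac{122027015}{134581962} \approx 0.90671$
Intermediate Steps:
$p = \frac{11}{2}$ ($p = \left(-11\right) \left(- \frac{1}{2}\right) = \frac{11}{2} \approx 5.5$)
$h{\left(A \right)} = - \frac{3}{2}$ ($h{\left(A \right)} = 4 - \frac{11}{2} = - \frac{3}{2}$)
$U = -3$ ($U = -3 + 0 = -3$)
$W{\left(Y \right)} = - \frac{3}{2}$ ($W{\left(Y \right)} = -3 - - \frac{3}{2} = -3 + \frac{3}{2} = - \frac{3}{2}$)
$- \frac{302717}{-334781} + \frac{W{\left(-93 - -236 \right)}}{N{\left(661,-297 \right)}} = - \frac{302717}{-334781} - \frac{3}{2 \left(-603\right)} = \left(-302717\right) \left(- \frac{1}{334781}\right) - - \frac{1}{402} = \frac{302717}{334781} + \frac{1}{402} = \frac{122027015}{134581962}$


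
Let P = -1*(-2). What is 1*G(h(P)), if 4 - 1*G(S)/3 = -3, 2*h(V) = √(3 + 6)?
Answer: 21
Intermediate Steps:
P = 2
h(V) = 3/2 (h(V) = √(3 + 6)/2 = √9/2 = (½)*3 = 3/2)
G(S) = 21 (G(S) = 12 - 3*(-3) = 12 + 9 = 21)
1*G(h(P)) = 1*21 = 21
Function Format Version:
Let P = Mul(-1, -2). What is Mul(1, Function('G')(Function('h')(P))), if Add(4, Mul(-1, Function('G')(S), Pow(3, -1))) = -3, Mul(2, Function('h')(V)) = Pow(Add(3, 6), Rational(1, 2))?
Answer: 21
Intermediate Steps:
P = 2
Function('h')(V) = Rational(3, 2) (Function('h')(V) = Mul(Rational(1, 2), Pow(Add(3, 6), Rational(1, 2))) = Mul(Rational(1, 2), Pow(9, Rational(1, 2))) = Mul(Rational(1, 2), 3) = Rational(3, 2))
Function('G')(S) = 21 (Function('G')(S) = Add(12, Mul(-3, -3)) = Add(12, 9) = 21)
Mul(1, Function('G')(Function('h')(P))) = Mul(1, 21) = 21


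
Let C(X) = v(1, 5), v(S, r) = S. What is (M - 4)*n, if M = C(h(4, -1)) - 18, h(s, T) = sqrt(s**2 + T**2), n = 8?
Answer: -168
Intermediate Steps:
h(s, T) = sqrt(T**2 + s**2)
C(X) = 1
M = -17 (M = 1 - 18 = -17)
(M - 4)*n = (-17 - 4)*8 = -21*8 = -168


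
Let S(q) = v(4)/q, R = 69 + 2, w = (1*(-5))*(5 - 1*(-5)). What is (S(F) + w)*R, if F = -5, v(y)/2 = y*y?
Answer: -20022/5 ≈ -4004.4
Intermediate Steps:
v(y) = 2*y² (v(y) = 2*(y*y) = 2*y²)
w = -50 (w = -5*(5 + 5) = -5*10 = -50)
R = 71
S(q) = 32/q (S(q) = (2*4²)/q = (2*16)/q = 32/q)
(S(F) + w)*R = (32/(-5) - 50)*71 = (32*(-⅕) - 50)*71 = (-32/5 - 50)*71 = -282/5*71 = -20022/5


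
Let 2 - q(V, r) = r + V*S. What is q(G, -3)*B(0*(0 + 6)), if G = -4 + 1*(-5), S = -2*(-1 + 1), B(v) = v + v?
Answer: 0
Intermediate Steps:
B(v) = 2*v
S = 0 (S = -2*0 = 0)
G = -9 (G = -4 - 5 = -9)
q(V, r) = 2 - r (q(V, r) = 2 - (r + V*0) = 2 - (r + 0) = 2 - r)
q(G, -3)*B(0*(0 + 6)) = (2 - 1*(-3))*(2*(0*(0 + 6))) = (2 + 3)*(2*(0*6)) = 5*(2*0) = 5*0 = 0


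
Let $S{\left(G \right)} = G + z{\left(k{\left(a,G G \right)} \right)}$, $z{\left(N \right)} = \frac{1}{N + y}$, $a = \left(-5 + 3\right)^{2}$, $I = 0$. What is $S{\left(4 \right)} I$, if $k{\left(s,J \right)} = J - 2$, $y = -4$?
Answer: $0$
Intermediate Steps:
$a = 4$ ($a = \left(-2\right)^{2} = 4$)
$k{\left(s,J \right)} = -2 + J$
$z{\left(N \right)} = \frac{1}{-4 + N}$ ($z{\left(N \right)} = \frac{1}{N - 4} = \frac{1}{-4 + N}$)
$S{\left(G \right)} = G + \frac{1}{-6 + G^{2}}$ ($S{\left(G \right)} = G + \frac{1}{-4 + \left(-2 + G G\right)} = G + \frac{1}{-4 + \left(-2 + G^{2}\right)} = G + \frac{1}{-6 + G^{2}}$)
$S{\left(4 \right)} I = \frac{1 + 4 \left(-6 + 4^{2}\right)}{-6 + 4^{2}} \cdot 0 = \frac{1 + 4 \left(-6 + 16\right)}{-6 + 16} \cdot 0 = \frac{1 + 4 \cdot 10}{10} \cdot 0 = \frac{1 + 40}{10} \cdot 0 = \frac{1}{10} \cdot 41 \cdot 0 = \frac{41}{10} \cdot 0 = 0$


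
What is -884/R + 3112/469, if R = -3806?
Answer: 6129434/892507 ≈ 6.8677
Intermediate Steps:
-884/R + 3112/469 = -884/(-3806) + 3112/469 = -884*(-1/3806) + 3112*(1/469) = 442/1903 + 3112/469 = 6129434/892507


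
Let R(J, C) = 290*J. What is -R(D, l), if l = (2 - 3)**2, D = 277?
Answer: -80330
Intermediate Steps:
l = 1 (l = (-1)**2 = 1)
-R(D, l) = -290*277 = -1*80330 = -80330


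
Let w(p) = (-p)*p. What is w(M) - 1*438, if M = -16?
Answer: -694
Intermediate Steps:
w(p) = -p²
w(M) - 1*438 = -1*(-16)² - 1*438 = -1*256 - 438 = -256 - 438 = -694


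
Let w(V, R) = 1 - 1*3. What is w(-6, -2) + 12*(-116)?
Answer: -1394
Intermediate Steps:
w(V, R) = -2 (w(V, R) = 1 - 3 = -2)
w(-6, -2) + 12*(-116) = -2 + 12*(-116) = -2 - 1392 = -1394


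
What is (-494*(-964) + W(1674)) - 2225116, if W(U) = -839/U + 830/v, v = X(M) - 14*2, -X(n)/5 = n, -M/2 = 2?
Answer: -5855666233/3348 ≈ -1.7490e+6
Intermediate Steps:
M = -4 (M = -2*2 = -4)
X(n) = -5*n
v = -8 (v = -5*(-4) - 14*2 = 20 - 28 = -8)
W(U) = -415/4 - 839/U (W(U) = -839/U + 830/(-8) = -839/U + 830*(-⅛) = -839/U - 415/4 = -415/4 - 839/U)
(-494*(-964) + W(1674)) - 2225116 = (-494*(-964) + (-415/4 - 839/1674)) - 2225116 = (476216 + (-415/4 - 839*1/1674)) - 2225116 = (476216 + (-415/4 - 839/1674)) - 2225116 = (476216 - 349033/3348) - 2225116 = 1594022135/3348 - 2225116 = -5855666233/3348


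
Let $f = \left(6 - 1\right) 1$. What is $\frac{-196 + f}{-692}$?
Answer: $\frac{191}{692} \approx 0.27601$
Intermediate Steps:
$f = 5$ ($f = 5 \cdot 1 = 5$)
$\frac{-196 + f}{-692} = \frac{-196 + 5}{-692} = \left(-191\right) \left(- \frac{1}{692}\right) = \frac{191}{692}$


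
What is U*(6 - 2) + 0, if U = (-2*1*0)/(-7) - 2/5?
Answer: -8/5 ≈ -1.6000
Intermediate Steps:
U = -⅖ (U = -2*0*(-⅐) - 2*⅕ = 0*(-⅐) - ⅖ = 0 - ⅖ = -⅖ ≈ -0.40000)
U*(6 - 2) + 0 = -2*(6 - 2)/5 + 0 = -⅖*4 + 0 = -8/5 + 0 = -8/5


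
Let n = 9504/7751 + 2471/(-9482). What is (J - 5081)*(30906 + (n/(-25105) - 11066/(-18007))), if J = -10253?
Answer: -65065505213314402181037/137291582878685 ≈ -4.7392e+8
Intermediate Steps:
n = 70964207/73494982 (n = 9504*(1/7751) + 2471*(-1/9482) = 9504/7751 - 2471/9482 = 70964207/73494982 ≈ 0.96557)
(J - 5081)*(30906 + (n/(-25105) - 11066/(-18007))) = (-10253 - 5081)*(30906 + ((70964207/73494982)/(-25105) - 11066/(-18007))) = -15334*(30906 + ((70964207/73494982)*(-1/25105) - 11066*(-1/18007))) = -15334*(30906 + (-70964207/1845091523110 + 1006/1637)) = -15334*(30906 + 1856045903841801/3020414823331070) = -15334*93350796575773891221/3020414823331070 = -65065505213314402181037/137291582878685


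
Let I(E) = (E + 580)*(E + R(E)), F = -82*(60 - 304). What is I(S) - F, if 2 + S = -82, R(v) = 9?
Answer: -57208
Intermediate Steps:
S = -84 (S = -2 - 82 = -84)
F = 20008 (F = -82*(-244) = 20008)
I(E) = (9 + E)*(580 + E) (I(E) = (E + 580)*(E + 9) = (580 + E)*(9 + E) = (9 + E)*(580 + E))
I(S) - F = (5220 + (-84)² + 589*(-84)) - 1*20008 = (5220 + 7056 - 49476) - 20008 = -37200 - 20008 = -57208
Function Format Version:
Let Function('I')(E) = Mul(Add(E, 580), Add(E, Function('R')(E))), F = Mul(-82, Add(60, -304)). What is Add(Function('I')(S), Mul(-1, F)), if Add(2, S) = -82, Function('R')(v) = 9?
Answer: -57208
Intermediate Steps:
S = -84 (S = Add(-2, -82) = -84)
F = 20008 (F = Mul(-82, -244) = 20008)
Function('I')(E) = Mul(Add(9, E), Add(580, E)) (Function('I')(E) = Mul(Add(E, 580), Add(E, 9)) = Mul(Add(580, E), Add(9, E)) = Mul(Add(9, E), Add(580, E)))
Add(Function('I')(S), Mul(-1, F)) = Add(Add(5220, Pow(-84, 2), Mul(589, -84)), Mul(-1, 20008)) = Add(Add(5220, 7056, -49476), -20008) = Add(-37200, -20008) = -57208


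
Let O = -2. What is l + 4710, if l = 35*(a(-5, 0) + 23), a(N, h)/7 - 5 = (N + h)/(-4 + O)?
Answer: 41665/6 ≈ 6944.2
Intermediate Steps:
a(N, h) = 35 - 7*N/6 - 7*h/6 (a(N, h) = 35 + 7*((N + h)/(-4 - 2)) = 35 + 7*((N + h)/(-6)) = 35 + 7*((N + h)*(-1/6)) = 35 + 7*(-N/6 - h/6) = 35 + (-7*N/6 - 7*h/6) = 35 - 7*N/6 - 7*h/6)
l = 13405/6 (l = 35*((35 - 7/6*(-5) - 7/6*0) + 23) = 35*((35 + 35/6 + 0) + 23) = 35*(245/6 + 23) = 35*(383/6) = 13405/6 ≈ 2234.2)
l + 4710 = 13405/6 + 4710 = 41665/6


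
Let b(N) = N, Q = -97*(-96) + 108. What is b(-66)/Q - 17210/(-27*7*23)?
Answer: 26971883/6824790 ≈ 3.9520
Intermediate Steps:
Q = 9420 (Q = 9312 + 108 = 9420)
b(-66)/Q - 17210/(-27*7*23) = -66/9420 - 17210/(-27*7*23) = -66*1/9420 - 17210/((-189*23)) = -11/1570 - 17210/(-4347) = -11/1570 - 17210*(-1/4347) = -11/1570 + 17210/4347 = 26971883/6824790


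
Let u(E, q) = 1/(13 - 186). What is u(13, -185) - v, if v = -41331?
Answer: 7150262/173 ≈ 41331.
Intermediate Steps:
u(E, q) = -1/173 (u(E, q) = 1/(-173) = -1/173)
u(13, -185) - v = -1/173 - 1*(-41331) = -1/173 + 41331 = 7150262/173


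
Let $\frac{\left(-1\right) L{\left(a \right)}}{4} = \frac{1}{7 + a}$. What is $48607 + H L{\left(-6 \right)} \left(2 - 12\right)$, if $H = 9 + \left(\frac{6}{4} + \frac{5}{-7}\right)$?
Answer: $\frac{342989}{7} \approx 48998.0$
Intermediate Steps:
$H = \frac{137}{14}$ ($H = 9 + \left(6 \cdot \frac{1}{4} + 5 \left(- \frac{1}{7}\right)\right) = 9 + \left(\frac{3}{2} - \frac{5}{7}\right) = 9 + \frac{11}{14} = \frac{137}{14} \approx 9.7857$)
$L{\left(a \right)} = - \frac{4}{7 + a}$
$48607 + H L{\left(-6 \right)} \left(2 - 12\right) = 48607 + \frac{137 \left(- \frac{4}{7 - 6}\right)}{14} \left(2 - 12\right) = 48607 + \frac{137 \left(- \frac{4}{1}\right)}{14} \left(-10\right) = 48607 + \frac{137 \left(\left(-4\right) 1\right)}{14} \left(-10\right) = 48607 + \frac{137}{14} \left(-4\right) \left(-10\right) = 48607 - - \frac{2740}{7} = 48607 + \frac{2740}{7} = \frac{342989}{7}$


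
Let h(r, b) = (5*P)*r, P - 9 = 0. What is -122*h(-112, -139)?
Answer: 614880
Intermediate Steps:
P = 9 (P = 9 + 0 = 9)
h(r, b) = 45*r (h(r, b) = (5*9)*r = 45*r)
-122*h(-112, -139) = -5490*(-112) = -122*(-5040) = 614880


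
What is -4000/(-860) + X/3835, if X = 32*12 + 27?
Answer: 784673/164905 ≈ 4.7583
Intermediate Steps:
X = 411 (X = 384 + 27 = 411)
-4000/(-860) + X/3835 = -4000/(-860) + 411/3835 = -4000*(-1/860) + 411*(1/3835) = 200/43 + 411/3835 = 784673/164905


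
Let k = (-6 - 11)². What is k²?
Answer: 83521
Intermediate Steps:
k = 289 (k = (-17)² = 289)
k² = 289² = 83521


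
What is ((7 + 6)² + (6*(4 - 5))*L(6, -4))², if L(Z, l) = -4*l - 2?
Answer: 7225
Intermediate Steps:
L(Z, l) = -2 - 4*l
((7 + 6)² + (6*(4 - 5))*L(6, -4))² = ((7 + 6)² + (6*(4 - 5))*(-2 - 4*(-4)))² = (13² + (6*(-1))*(-2 + 16))² = (169 - 6*14)² = (169 - 84)² = 85² = 7225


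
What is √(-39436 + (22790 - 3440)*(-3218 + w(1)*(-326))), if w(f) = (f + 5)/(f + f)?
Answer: 2*I*√20308009 ≈ 9012.9*I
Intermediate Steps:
w(f) = (5 + f)/(2*f) (w(f) = (5 + f)/((2*f)) = (5 + f)*(1/(2*f)) = (5 + f)/(2*f))
√(-39436 + (22790 - 3440)*(-3218 + w(1)*(-326))) = √(-39436 + (22790 - 3440)*(-3218 + ((½)*(5 + 1)/1)*(-326))) = √(-39436 + 19350*(-3218 + ((½)*1*6)*(-326))) = √(-39436 + 19350*(-3218 + 3*(-326))) = √(-39436 + 19350*(-3218 - 978)) = √(-39436 + 19350*(-4196)) = √(-39436 - 81192600) = √(-81232036) = 2*I*√20308009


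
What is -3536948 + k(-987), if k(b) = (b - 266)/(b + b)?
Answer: -997419157/282 ≈ -3.5369e+6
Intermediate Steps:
k(b) = (-266 + b)/(2*b) (k(b) = (-266 + b)/((2*b)) = (-266 + b)*(1/(2*b)) = (-266 + b)/(2*b))
-3536948 + k(-987) = -3536948 + (½)*(-266 - 987)/(-987) = -3536948 + (½)*(-1/987)*(-1253) = -3536948 + 179/282 = -997419157/282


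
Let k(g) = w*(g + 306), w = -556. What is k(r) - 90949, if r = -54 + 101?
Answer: -287217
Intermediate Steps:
r = 47
k(g) = -170136 - 556*g (k(g) = -556*(g + 306) = -556*(306 + g) = -170136 - 556*g)
k(r) - 90949 = (-170136 - 556*47) - 90949 = (-170136 - 26132) - 90949 = -196268 - 90949 = -287217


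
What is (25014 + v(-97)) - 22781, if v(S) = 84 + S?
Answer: 2220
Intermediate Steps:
(25014 + v(-97)) - 22781 = (25014 + (84 - 97)) - 22781 = (25014 - 13) - 22781 = 25001 - 22781 = 2220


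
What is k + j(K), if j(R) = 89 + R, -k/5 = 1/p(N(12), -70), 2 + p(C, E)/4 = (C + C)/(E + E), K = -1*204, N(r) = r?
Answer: -34785/304 ≈ -114.42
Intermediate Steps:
K = -204
p(C, E) = -8 + 4*C/E (p(C, E) = -8 + 4*((C + C)/(E + E)) = -8 + 4*((2*C)/((2*E))) = -8 + 4*((2*C)*(1/(2*E))) = -8 + 4*(C/E) = -8 + 4*C/E)
k = 175/304 (k = -5/(-8 + 4*12/(-70)) = -5/(-8 + 4*12*(-1/70)) = -5/(-8 - 24/35) = -5/(-304/35) = -5*(-35/304) = 175/304 ≈ 0.57566)
k + j(K) = 175/304 + (89 - 204) = 175/304 - 115 = -34785/304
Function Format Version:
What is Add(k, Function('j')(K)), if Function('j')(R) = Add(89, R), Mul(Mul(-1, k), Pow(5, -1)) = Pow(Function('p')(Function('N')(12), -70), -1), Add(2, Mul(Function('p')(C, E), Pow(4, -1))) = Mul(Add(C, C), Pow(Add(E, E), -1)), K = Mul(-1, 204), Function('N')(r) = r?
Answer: Rational(-34785, 304) ≈ -114.42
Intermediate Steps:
K = -204
Function('p')(C, E) = Add(-8, Mul(4, C, Pow(E, -1))) (Function('p')(C, E) = Add(-8, Mul(4, Mul(Add(C, C), Pow(Add(E, E), -1)))) = Add(-8, Mul(4, Mul(Mul(2, C), Pow(Mul(2, E), -1)))) = Add(-8, Mul(4, Mul(Mul(2, C), Mul(Rational(1, 2), Pow(E, -1))))) = Add(-8, Mul(4, Mul(C, Pow(E, -1)))) = Add(-8, Mul(4, C, Pow(E, -1))))
k = Rational(175, 304) (k = Mul(-5, Pow(Add(-8, Mul(4, 12, Pow(-70, -1))), -1)) = Mul(-5, Pow(Add(-8, Mul(4, 12, Rational(-1, 70))), -1)) = Mul(-5, Pow(Add(-8, Rational(-24, 35)), -1)) = Mul(-5, Pow(Rational(-304, 35), -1)) = Mul(-5, Rational(-35, 304)) = Rational(175, 304) ≈ 0.57566)
Add(k, Function('j')(K)) = Add(Rational(175, 304), Add(89, -204)) = Add(Rational(175, 304), -115) = Rational(-34785, 304)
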